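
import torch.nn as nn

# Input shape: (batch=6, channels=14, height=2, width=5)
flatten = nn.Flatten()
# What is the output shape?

Input shape: (6, 14, 2, 5)
Output shape: (6, 140)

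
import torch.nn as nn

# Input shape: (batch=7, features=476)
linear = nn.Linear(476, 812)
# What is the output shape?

Input shape: (7, 476)
Output shape: (7, 812)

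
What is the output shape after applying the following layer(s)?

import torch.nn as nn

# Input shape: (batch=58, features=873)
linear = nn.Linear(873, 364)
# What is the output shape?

Input shape: (58, 873)
Output shape: (58, 364)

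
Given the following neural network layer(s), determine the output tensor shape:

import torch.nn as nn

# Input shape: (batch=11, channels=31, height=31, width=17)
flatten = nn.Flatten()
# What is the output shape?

Input shape: (11, 31, 31, 17)
Output shape: (11, 16337)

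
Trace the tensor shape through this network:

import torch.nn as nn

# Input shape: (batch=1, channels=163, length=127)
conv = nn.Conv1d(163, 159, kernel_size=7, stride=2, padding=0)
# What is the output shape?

Input shape: (1, 163, 127)
Output shape: (1, 159, 61)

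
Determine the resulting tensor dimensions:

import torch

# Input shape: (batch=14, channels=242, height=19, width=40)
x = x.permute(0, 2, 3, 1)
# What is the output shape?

Input shape: (14, 242, 19, 40)
Output shape: (14, 19, 40, 242)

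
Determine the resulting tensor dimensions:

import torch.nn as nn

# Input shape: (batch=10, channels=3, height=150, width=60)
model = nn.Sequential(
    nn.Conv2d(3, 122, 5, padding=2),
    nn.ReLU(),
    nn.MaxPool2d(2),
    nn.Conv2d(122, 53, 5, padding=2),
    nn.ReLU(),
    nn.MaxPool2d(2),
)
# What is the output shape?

Input shape: (10, 3, 150, 60)
  -> after first Conv2d: (10, 122, 150, 60)
  -> after first MaxPool2d: (10, 122, 75, 30)
  -> after second Conv2d: (10, 53, 75, 30)
Output shape: (10, 53, 37, 15)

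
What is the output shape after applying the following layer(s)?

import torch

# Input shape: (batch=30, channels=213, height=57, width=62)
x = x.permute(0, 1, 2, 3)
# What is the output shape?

Input shape: (30, 213, 57, 62)
Output shape: (30, 213, 57, 62)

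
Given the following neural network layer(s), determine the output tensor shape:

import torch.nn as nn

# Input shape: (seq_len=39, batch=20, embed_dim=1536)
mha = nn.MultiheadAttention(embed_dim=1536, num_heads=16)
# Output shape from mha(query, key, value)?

Input shape: (39, 20, 1536)
Output shape: (39, 20, 1536)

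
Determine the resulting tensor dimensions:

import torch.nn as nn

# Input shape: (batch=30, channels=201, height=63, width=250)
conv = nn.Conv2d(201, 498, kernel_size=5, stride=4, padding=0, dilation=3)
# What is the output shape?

Input shape: (30, 201, 63, 250)
Output shape: (30, 498, 13, 60)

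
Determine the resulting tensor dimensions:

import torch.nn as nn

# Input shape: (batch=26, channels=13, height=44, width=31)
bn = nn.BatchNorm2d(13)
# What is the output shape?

Input shape: (26, 13, 44, 31)
Output shape: (26, 13, 44, 31)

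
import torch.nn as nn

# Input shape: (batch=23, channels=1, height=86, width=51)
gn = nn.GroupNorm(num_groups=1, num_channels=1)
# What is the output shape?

Input shape: (23, 1, 86, 51)
Output shape: (23, 1, 86, 51)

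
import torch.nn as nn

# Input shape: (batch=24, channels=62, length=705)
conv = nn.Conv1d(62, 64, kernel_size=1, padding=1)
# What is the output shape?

Input shape: (24, 62, 705)
Output shape: (24, 64, 707)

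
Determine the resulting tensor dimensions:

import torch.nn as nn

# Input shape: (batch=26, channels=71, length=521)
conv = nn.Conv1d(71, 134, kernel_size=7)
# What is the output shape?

Input shape: (26, 71, 521)
Output shape: (26, 134, 515)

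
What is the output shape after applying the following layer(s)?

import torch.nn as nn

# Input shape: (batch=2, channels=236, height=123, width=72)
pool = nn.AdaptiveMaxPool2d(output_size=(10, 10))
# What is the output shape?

Input shape: (2, 236, 123, 72)
Output shape: (2, 236, 10, 10)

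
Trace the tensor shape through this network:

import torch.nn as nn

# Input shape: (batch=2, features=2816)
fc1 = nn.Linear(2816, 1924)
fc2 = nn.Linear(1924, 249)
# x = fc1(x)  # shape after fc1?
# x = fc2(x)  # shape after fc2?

Input shape: (2, 2816)
  -> after fc1: (2, 1924)
Output shape: (2, 249)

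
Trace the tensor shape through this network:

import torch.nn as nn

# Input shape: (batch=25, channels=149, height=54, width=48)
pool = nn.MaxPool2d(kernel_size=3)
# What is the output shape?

Input shape: (25, 149, 54, 48)
Output shape: (25, 149, 18, 16)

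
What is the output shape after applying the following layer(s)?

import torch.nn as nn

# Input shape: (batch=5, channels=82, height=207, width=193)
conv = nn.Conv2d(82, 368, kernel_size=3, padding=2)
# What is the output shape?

Input shape: (5, 82, 207, 193)
Output shape: (5, 368, 209, 195)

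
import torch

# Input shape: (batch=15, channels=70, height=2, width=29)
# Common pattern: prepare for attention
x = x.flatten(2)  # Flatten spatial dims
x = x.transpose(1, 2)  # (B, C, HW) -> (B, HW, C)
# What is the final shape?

Input shape: (15, 70, 2, 29)
  -> after flatten(2): (15, 70, 58)
Output shape: (15, 58, 70)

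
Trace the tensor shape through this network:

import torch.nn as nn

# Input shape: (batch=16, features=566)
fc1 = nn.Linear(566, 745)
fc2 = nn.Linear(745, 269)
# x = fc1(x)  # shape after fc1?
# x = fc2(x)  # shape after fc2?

Input shape: (16, 566)
  -> after fc1: (16, 745)
Output shape: (16, 269)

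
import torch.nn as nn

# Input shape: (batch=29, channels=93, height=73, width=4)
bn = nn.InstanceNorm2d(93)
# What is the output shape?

Input shape: (29, 93, 73, 4)
Output shape: (29, 93, 73, 4)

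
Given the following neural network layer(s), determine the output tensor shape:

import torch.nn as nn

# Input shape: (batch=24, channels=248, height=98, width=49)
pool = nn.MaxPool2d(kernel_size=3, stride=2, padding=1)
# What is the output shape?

Input shape: (24, 248, 98, 49)
Output shape: (24, 248, 49, 25)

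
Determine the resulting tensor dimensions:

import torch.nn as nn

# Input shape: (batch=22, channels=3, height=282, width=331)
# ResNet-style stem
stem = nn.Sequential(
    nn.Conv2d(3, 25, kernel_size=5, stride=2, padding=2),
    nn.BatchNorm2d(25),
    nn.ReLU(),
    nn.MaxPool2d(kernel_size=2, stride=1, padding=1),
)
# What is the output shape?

Input shape: (22, 3, 282, 331)
  -> after Conv2d 5x5 stride=2: (22, 25, 141, 166)
Output shape: (22, 25, 142, 167)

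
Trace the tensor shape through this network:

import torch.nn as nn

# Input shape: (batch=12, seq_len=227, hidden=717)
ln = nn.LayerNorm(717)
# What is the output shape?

Input shape: (12, 227, 717)
Output shape: (12, 227, 717)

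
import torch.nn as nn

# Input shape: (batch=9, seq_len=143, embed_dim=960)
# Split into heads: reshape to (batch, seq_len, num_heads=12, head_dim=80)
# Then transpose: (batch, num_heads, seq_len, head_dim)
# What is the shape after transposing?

Input shape: (9, 143, 960)
  -> after reshape: (9, 143, 12, 80)
Output shape: (9, 12, 143, 80)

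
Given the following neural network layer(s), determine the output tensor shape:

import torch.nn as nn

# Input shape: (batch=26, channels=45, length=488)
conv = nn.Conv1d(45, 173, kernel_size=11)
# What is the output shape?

Input shape: (26, 45, 488)
Output shape: (26, 173, 478)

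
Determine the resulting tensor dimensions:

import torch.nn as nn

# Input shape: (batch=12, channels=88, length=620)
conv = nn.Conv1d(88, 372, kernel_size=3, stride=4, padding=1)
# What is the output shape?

Input shape: (12, 88, 620)
Output shape: (12, 372, 155)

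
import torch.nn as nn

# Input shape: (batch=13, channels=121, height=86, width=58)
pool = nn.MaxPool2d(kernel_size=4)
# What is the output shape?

Input shape: (13, 121, 86, 58)
Output shape: (13, 121, 21, 14)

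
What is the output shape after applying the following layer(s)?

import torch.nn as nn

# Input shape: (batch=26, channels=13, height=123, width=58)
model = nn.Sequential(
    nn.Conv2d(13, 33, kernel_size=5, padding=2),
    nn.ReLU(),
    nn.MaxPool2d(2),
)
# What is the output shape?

Input shape: (26, 13, 123, 58)
  -> after Conv2d: (26, 33, 123, 58)
  -> after ReLU: (26, 33, 123, 58)
Output shape: (26, 33, 61, 29)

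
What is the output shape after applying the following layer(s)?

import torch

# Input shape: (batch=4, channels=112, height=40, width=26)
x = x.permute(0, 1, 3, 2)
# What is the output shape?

Input shape: (4, 112, 40, 26)
Output shape: (4, 112, 26, 40)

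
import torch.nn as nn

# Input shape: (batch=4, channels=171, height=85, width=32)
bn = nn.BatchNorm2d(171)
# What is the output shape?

Input shape: (4, 171, 85, 32)
Output shape: (4, 171, 85, 32)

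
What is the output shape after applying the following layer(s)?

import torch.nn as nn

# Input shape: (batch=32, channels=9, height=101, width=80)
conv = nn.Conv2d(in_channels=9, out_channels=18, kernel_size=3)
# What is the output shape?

Input shape: (32, 9, 101, 80)
Output shape: (32, 18, 99, 78)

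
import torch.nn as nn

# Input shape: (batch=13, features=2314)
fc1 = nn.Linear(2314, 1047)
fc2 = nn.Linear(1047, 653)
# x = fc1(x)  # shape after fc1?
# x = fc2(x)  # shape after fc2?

Input shape: (13, 2314)
  -> after fc1: (13, 1047)
Output shape: (13, 653)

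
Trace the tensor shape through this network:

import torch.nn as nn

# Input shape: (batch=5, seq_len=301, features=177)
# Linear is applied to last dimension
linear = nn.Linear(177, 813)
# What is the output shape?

Input shape: (5, 301, 177)
Output shape: (5, 301, 813)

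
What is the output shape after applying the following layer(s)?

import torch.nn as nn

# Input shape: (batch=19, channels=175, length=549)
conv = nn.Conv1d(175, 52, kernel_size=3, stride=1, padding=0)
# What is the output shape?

Input shape: (19, 175, 549)
Output shape: (19, 52, 547)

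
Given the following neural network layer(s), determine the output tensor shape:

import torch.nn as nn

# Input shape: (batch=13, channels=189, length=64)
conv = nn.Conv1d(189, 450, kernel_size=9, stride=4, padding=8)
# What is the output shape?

Input shape: (13, 189, 64)
Output shape: (13, 450, 18)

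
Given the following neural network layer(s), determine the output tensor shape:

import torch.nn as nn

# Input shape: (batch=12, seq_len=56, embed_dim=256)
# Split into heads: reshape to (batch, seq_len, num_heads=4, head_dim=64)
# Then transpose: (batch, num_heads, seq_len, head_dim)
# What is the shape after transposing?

Input shape: (12, 56, 256)
  -> after reshape: (12, 56, 4, 64)
Output shape: (12, 4, 56, 64)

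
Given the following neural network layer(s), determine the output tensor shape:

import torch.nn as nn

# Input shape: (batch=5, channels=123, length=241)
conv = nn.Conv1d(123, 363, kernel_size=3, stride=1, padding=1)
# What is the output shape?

Input shape: (5, 123, 241)
Output shape: (5, 363, 241)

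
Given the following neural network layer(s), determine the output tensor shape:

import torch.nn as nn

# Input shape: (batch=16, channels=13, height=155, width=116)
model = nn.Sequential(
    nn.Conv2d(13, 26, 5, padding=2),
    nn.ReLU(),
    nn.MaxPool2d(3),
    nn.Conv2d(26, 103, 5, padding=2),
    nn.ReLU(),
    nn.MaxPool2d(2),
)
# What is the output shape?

Input shape: (16, 13, 155, 116)
  -> after first Conv2d: (16, 26, 155, 116)
  -> after first MaxPool2d: (16, 26, 51, 38)
  -> after second Conv2d: (16, 103, 51, 38)
Output shape: (16, 103, 25, 19)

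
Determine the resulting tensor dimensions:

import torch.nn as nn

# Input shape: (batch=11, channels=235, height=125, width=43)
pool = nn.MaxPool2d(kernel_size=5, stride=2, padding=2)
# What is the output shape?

Input shape: (11, 235, 125, 43)
Output shape: (11, 235, 63, 22)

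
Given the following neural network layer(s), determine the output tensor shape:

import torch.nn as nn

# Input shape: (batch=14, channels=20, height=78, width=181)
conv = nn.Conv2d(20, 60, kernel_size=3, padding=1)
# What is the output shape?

Input shape: (14, 20, 78, 181)
Output shape: (14, 60, 78, 181)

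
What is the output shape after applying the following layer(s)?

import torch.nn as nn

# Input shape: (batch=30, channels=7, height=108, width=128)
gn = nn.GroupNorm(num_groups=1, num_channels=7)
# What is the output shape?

Input shape: (30, 7, 108, 128)
Output shape: (30, 7, 108, 128)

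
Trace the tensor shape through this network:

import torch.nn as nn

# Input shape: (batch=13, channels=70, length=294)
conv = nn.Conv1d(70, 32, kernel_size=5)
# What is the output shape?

Input shape: (13, 70, 294)
Output shape: (13, 32, 290)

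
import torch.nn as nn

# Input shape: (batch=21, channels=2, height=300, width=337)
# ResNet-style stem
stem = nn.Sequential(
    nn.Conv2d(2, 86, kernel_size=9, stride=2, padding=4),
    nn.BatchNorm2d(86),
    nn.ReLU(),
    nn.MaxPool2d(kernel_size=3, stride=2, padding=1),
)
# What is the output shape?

Input shape: (21, 2, 300, 337)
  -> after Conv2d 9x9 stride=2: (21, 86, 150, 169)
Output shape: (21, 86, 75, 85)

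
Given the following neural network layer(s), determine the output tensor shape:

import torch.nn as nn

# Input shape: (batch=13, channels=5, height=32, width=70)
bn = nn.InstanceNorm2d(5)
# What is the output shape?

Input shape: (13, 5, 32, 70)
Output shape: (13, 5, 32, 70)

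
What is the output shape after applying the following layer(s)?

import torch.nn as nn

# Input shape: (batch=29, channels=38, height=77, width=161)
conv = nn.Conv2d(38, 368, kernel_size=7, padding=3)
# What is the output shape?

Input shape: (29, 38, 77, 161)
Output shape: (29, 368, 77, 161)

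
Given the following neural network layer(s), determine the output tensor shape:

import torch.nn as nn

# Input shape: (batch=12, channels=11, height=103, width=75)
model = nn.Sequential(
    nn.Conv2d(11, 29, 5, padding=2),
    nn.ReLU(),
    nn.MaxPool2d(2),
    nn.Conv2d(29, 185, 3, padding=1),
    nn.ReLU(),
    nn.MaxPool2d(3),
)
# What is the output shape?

Input shape: (12, 11, 103, 75)
  -> after first Conv2d: (12, 29, 103, 75)
  -> after first MaxPool2d: (12, 29, 51, 37)
  -> after second Conv2d: (12, 185, 51, 37)
Output shape: (12, 185, 17, 12)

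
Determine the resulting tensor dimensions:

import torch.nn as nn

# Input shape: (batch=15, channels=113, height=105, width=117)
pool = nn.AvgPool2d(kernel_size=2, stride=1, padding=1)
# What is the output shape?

Input shape: (15, 113, 105, 117)
Output shape: (15, 113, 106, 118)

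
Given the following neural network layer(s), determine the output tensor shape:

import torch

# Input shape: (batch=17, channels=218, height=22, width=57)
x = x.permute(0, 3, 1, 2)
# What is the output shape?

Input shape: (17, 218, 22, 57)
Output shape: (17, 57, 218, 22)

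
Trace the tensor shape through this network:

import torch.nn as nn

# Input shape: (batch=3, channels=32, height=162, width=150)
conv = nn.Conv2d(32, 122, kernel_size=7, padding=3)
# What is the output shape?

Input shape: (3, 32, 162, 150)
Output shape: (3, 122, 162, 150)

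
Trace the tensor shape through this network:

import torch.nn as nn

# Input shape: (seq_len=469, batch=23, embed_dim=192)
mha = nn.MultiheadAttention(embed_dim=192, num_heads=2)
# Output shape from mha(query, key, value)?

Input shape: (469, 23, 192)
Output shape: (469, 23, 192)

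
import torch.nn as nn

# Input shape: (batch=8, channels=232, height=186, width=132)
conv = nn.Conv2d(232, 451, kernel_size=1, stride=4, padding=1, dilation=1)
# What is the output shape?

Input shape: (8, 232, 186, 132)
Output shape: (8, 451, 47, 34)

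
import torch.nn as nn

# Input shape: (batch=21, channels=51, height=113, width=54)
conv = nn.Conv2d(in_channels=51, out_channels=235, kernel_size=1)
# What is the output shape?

Input shape: (21, 51, 113, 54)
Output shape: (21, 235, 113, 54)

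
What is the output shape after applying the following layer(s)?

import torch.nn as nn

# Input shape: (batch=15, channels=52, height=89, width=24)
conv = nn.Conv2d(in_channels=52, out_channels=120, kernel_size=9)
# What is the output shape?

Input shape: (15, 52, 89, 24)
Output shape: (15, 120, 81, 16)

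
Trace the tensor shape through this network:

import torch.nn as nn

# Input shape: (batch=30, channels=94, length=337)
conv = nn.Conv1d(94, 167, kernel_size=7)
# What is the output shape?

Input shape: (30, 94, 337)
Output shape: (30, 167, 331)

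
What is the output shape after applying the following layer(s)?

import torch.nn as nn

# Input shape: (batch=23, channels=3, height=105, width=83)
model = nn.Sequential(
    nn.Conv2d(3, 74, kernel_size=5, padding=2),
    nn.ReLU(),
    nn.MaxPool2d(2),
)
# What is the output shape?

Input shape: (23, 3, 105, 83)
  -> after Conv2d: (23, 74, 105, 83)
  -> after ReLU: (23, 74, 105, 83)
Output shape: (23, 74, 52, 41)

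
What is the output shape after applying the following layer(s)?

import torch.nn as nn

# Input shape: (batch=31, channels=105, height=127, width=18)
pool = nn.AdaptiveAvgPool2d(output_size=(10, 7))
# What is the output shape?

Input shape: (31, 105, 127, 18)
Output shape: (31, 105, 10, 7)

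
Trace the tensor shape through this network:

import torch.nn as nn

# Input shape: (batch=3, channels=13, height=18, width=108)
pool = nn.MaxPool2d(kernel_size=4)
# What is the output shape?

Input shape: (3, 13, 18, 108)
Output shape: (3, 13, 4, 27)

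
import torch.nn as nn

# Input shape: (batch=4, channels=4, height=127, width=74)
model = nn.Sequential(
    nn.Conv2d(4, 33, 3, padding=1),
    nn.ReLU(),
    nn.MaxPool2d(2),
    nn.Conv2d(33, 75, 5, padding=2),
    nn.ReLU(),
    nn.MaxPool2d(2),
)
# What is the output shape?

Input shape: (4, 4, 127, 74)
  -> after first Conv2d: (4, 33, 127, 74)
  -> after first MaxPool2d: (4, 33, 63, 37)
  -> after second Conv2d: (4, 75, 63, 37)
Output shape: (4, 75, 31, 18)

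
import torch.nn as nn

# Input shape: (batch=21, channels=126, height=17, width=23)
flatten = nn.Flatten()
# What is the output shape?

Input shape: (21, 126, 17, 23)
Output shape: (21, 49266)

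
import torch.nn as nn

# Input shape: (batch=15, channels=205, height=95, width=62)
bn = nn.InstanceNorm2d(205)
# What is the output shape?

Input shape: (15, 205, 95, 62)
Output shape: (15, 205, 95, 62)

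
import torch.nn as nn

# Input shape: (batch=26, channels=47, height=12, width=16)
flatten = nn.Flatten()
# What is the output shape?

Input shape: (26, 47, 12, 16)
Output shape: (26, 9024)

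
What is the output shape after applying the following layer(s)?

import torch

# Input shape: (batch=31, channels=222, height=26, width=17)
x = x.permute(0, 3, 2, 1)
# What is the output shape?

Input shape: (31, 222, 26, 17)
Output shape: (31, 17, 26, 222)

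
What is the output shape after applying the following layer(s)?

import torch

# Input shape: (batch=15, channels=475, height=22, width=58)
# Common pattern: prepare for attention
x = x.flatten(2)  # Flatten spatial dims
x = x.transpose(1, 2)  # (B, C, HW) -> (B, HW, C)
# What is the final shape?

Input shape: (15, 475, 22, 58)
  -> after flatten(2): (15, 475, 1276)
Output shape: (15, 1276, 475)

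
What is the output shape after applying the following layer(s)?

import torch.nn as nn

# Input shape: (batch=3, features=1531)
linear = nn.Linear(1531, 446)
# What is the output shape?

Input shape: (3, 1531)
Output shape: (3, 446)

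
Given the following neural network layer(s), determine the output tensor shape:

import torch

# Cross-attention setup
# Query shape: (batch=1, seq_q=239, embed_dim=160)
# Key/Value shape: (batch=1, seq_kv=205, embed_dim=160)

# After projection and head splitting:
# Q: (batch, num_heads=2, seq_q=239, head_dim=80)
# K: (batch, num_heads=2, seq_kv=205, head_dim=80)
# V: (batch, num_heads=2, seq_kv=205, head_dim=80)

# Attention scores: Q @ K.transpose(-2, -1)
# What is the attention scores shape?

Input shape: (1, 239, 160)
Output shape: (1, 2, 239, 205)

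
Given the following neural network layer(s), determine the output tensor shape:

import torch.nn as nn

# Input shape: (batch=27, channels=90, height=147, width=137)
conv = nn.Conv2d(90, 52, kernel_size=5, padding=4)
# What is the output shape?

Input shape: (27, 90, 147, 137)
Output shape: (27, 52, 151, 141)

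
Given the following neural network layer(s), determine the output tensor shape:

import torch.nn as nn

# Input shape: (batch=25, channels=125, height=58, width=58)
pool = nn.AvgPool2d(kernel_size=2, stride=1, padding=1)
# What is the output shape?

Input shape: (25, 125, 58, 58)
Output shape: (25, 125, 59, 59)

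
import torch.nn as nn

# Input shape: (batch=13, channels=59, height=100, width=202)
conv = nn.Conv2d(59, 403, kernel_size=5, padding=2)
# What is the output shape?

Input shape: (13, 59, 100, 202)
Output shape: (13, 403, 100, 202)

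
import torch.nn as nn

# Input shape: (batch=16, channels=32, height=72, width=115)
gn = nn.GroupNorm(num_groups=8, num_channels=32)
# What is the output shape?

Input shape: (16, 32, 72, 115)
Output shape: (16, 32, 72, 115)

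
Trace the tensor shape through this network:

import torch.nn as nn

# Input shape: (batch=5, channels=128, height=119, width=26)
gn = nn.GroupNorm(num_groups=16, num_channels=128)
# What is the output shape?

Input shape: (5, 128, 119, 26)
Output shape: (5, 128, 119, 26)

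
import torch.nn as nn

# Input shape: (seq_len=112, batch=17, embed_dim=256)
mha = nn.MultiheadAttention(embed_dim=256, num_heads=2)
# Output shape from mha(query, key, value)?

Input shape: (112, 17, 256)
Output shape: (112, 17, 256)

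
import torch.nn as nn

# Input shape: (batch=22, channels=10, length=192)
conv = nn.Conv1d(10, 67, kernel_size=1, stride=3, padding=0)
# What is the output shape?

Input shape: (22, 10, 192)
Output shape: (22, 67, 64)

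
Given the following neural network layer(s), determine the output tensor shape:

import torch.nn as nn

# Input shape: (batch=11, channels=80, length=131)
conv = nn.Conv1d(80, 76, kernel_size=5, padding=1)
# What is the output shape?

Input shape: (11, 80, 131)
Output shape: (11, 76, 129)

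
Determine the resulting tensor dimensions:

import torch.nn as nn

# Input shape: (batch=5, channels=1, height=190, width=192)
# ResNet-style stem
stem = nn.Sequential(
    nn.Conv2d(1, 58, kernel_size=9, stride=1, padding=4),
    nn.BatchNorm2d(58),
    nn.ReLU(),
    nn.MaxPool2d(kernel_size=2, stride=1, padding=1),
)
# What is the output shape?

Input shape: (5, 1, 190, 192)
  -> after Conv2d 9x9 stride=1: (5, 58, 190, 192)
Output shape: (5, 58, 191, 193)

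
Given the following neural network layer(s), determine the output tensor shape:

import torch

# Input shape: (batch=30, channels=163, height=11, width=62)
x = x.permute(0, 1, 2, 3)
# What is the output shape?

Input shape: (30, 163, 11, 62)
Output shape: (30, 163, 11, 62)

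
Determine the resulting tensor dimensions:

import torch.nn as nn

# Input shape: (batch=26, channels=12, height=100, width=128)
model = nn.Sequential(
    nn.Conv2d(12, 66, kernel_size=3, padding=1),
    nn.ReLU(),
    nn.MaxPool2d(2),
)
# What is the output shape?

Input shape: (26, 12, 100, 128)
  -> after Conv2d: (26, 66, 100, 128)
  -> after ReLU: (26, 66, 100, 128)
Output shape: (26, 66, 50, 64)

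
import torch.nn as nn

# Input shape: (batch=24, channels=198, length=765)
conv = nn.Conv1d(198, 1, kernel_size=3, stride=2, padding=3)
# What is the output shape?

Input shape: (24, 198, 765)
Output shape: (24, 1, 385)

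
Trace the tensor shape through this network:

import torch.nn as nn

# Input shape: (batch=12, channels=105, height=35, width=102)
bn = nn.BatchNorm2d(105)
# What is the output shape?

Input shape: (12, 105, 35, 102)
Output shape: (12, 105, 35, 102)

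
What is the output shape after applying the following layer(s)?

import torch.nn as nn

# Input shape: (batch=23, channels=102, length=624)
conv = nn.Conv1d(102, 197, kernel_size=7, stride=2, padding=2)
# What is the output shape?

Input shape: (23, 102, 624)
Output shape: (23, 197, 311)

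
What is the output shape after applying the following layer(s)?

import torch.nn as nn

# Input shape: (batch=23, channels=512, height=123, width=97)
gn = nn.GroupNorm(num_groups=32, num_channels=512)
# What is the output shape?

Input shape: (23, 512, 123, 97)
Output shape: (23, 512, 123, 97)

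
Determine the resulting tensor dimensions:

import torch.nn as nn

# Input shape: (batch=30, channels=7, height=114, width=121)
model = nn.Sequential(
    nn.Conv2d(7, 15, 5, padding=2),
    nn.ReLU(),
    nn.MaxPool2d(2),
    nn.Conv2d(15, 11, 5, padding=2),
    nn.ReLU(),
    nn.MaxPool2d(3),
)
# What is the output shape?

Input shape: (30, 7, 114, 121)
  -> after first Conv2d: (30, 15, 114, 121)
  -> after first MaxPool2d: (30, 15, 57, 60)
  -> after second Conv2d: (30, 11, 57, 60)
Output shape: (30, 11, 19, 20)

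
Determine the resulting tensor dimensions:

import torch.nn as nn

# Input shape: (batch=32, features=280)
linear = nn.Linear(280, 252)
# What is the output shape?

Input shape: (32, 280)
Output shape: (32, 252)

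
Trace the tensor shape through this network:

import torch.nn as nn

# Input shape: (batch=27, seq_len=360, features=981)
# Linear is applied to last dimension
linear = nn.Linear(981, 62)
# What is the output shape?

Input shape: (27, 360, 981)
Output shape: (27, 360, 62)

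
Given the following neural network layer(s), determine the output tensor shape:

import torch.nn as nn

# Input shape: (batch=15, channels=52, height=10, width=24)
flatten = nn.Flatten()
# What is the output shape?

Input shape: (15, 52, 10, 24)
Output shape: (15, 12480)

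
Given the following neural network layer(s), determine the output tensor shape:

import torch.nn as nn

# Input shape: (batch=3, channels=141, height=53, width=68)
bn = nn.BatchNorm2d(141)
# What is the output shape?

Input shape: (3, 141, 53, 68)
Output shape: (3, 141, 53, 68)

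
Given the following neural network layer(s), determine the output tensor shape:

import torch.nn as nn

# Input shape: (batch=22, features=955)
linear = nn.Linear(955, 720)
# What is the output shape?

Input shape: (22, 955)
Output shape: (22, 720)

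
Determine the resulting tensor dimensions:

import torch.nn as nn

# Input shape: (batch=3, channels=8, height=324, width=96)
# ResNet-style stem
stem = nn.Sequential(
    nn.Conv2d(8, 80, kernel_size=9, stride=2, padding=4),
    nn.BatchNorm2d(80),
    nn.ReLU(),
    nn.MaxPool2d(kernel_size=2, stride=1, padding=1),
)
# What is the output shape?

Input shape: (3, 8, 324, 96)
  -> after Conv2d 9x9 stride=2: (3, 80, 162, 48)
Output shape: (3, 80, 163, 49)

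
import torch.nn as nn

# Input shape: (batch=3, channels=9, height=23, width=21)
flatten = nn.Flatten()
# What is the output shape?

Input shape: (3, 9, 23, 21)
Output shape: (3, 4347)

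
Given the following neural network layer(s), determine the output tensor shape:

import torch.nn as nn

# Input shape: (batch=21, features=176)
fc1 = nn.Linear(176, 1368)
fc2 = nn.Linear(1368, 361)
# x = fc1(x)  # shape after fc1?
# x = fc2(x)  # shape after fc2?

Input shape: (21, 176)
  -> after fc1: (21, 1368)
Output shape: (21, 361)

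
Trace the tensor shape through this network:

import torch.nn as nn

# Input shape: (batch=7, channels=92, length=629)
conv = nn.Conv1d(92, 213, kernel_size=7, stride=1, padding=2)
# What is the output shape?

Input shape: (7, 92, 629)
Output shape: (7, 213, 627)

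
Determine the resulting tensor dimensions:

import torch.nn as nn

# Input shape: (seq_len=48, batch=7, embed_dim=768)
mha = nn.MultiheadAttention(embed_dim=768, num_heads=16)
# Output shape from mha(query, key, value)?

Input shape: (48, 7, 768)
Output shape: (48, 7, 768)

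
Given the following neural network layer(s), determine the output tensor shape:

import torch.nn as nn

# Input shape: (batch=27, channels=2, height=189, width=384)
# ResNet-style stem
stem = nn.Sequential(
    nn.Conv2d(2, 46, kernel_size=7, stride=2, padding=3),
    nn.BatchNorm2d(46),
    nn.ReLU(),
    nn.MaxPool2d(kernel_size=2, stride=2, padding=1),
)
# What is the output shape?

Input shape: (27, 2, 189, 384)
  -> after Conv2d 7x7 stride=2: (27, 46, 95, 192)
Output shape: (27, 46, 48, 97)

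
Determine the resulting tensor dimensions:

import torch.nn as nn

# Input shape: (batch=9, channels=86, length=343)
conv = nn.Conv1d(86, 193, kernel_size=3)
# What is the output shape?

Input shape: (9, 86, 343)
Output shape: (9, 193, 341)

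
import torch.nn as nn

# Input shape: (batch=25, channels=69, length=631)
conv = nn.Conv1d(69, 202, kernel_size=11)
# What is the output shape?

Input shape: (25, 69, 631)
Output shape: (25, 202, 621)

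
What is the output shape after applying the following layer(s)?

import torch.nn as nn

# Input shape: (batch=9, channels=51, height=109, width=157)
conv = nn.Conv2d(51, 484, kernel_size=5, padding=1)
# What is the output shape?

Input shape: (9, 51, 109, 157)
Output shape: (9, 484, 107, 155)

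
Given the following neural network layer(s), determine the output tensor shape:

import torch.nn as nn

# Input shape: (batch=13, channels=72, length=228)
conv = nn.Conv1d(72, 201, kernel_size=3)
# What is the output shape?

Input shape: (13, 72, 228)
Output shape: (13, 201, 226)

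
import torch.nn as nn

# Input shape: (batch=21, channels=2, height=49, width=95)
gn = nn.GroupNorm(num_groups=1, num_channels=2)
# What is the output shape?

Input shape: (21, 2, 49, 95)
Output shape: (21, 2, 49, 95)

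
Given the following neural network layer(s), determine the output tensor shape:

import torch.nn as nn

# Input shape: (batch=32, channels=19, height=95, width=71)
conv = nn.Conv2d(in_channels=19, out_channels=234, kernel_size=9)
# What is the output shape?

Input shape: (32, 19, 95, 71)
Output shape: (32, 234, 87, 63)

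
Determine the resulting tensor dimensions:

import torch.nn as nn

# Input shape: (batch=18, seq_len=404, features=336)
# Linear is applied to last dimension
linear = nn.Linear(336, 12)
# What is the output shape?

Input shape: (18, 404, 336)
Output shape: (18, 404, 12)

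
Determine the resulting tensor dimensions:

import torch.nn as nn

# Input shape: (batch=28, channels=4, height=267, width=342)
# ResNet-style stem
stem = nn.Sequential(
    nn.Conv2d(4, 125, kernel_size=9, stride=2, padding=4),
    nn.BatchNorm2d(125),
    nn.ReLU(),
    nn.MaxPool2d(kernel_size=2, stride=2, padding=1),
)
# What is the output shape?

Input shape: (28, 4, 267, 342)
  -> after Conv2d 9x9 stride=2: (28, 125, 134, 171)
Output shape: (28, 125, 68, 86)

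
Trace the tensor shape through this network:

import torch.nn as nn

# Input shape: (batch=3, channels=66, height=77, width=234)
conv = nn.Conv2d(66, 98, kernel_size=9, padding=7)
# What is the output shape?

Input shape: (3, 66, 77, 234)
Output shape: (3, 98, 83, 240)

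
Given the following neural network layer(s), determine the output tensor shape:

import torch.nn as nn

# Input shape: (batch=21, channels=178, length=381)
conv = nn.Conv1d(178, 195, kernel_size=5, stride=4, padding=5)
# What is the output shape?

Input shape: (21, 178, 381)
Output shape: (21, 195, 97)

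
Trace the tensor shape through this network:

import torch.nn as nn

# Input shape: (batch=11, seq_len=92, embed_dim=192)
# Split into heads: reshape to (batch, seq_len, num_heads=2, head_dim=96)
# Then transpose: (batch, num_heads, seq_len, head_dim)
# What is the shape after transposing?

Input shape: (11, 92, 192)
  -> after reshape: (11, 92, 2, 96)
Output shape: (11, 2, 92, 96)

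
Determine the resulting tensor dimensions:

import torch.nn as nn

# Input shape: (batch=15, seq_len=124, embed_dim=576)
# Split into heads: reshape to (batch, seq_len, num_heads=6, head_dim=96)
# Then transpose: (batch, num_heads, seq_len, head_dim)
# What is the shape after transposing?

Input shape: (15, 124, 576)
  -> after reshape: (15, 124, 6, 96)
Output shape: (15, 6, 124, 96)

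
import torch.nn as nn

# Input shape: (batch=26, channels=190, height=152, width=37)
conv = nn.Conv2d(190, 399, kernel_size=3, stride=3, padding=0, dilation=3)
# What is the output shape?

Input shape: (26, 190, 152, 37)
Output shape: (26, 399, 49, 11)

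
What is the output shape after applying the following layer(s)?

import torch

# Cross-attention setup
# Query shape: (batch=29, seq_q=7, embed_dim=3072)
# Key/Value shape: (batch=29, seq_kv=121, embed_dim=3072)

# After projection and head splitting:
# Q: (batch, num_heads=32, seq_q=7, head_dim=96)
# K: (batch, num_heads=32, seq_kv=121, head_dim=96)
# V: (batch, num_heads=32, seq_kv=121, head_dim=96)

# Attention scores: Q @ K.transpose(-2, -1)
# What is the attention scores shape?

Input shape: (29, 7, 3072)
Output shape: (29, 32, 7, 121)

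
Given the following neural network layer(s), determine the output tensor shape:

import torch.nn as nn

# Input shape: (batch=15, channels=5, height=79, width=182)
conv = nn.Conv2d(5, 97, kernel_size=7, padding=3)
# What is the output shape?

Input shape: (15, 5, 79, 182)
Output shape: (15, 97, 79, 182)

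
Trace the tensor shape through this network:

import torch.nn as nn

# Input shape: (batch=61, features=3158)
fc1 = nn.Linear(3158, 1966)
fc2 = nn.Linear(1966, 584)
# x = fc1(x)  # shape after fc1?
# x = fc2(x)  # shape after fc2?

Input shape: (61, 3158)
  -> after fc1: (61, 1966)
Output shape: (61, 584)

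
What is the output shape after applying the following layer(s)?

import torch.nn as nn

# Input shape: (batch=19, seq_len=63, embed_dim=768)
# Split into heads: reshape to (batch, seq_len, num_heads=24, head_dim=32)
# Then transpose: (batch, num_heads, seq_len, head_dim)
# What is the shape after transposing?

Input shape: (19, 63, 768)
  -> after reshape: (19, 63, 24, 32)
Output shape: (19, 24, 63, 32)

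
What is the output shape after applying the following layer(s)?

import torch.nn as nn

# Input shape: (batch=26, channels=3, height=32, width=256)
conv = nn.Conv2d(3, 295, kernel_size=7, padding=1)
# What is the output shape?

Input shape: (26, 3, 32, 256)
Output shape: (26, 295, 28, 252)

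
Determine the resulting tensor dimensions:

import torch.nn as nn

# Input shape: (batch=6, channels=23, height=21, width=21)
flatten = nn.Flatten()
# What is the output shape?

Input shape: (6, 23, 21, 21)
Output shape: (6, 10143)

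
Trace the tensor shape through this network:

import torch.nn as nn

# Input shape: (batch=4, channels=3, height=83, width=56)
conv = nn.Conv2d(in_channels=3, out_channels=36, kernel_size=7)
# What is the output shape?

Input shape: (4, 3, 83, 56)
Output shape: (4, 36, 77, 50)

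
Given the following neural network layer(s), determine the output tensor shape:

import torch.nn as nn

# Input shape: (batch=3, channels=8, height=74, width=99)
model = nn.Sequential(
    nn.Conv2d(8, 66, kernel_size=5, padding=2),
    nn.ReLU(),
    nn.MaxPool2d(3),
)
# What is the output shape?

Input shape: (3, 8, 74, 99)
  -> after Conv2d: (3, 66, 74, 99)
  -> after ReLU: (3, 66, 74, 99)
Output shape: (3, 66, 24, 33)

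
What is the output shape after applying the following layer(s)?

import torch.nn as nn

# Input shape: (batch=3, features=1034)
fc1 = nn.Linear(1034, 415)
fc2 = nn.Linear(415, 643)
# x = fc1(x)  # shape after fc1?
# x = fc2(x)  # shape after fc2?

Input shape: (3, 1034)
  -> after fc1: (3, 415)
Output shape: (3, 643)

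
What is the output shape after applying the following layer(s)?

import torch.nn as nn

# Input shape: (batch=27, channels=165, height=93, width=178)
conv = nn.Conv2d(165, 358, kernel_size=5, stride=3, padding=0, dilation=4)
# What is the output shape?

Input shape: (27, 165, 93, 178)
Output shape: (27, 358, 26, 54)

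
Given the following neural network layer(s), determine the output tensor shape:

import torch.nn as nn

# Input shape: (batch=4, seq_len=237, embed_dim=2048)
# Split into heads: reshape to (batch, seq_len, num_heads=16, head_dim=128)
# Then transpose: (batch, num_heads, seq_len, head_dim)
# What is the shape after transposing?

Input shape: (4, 237, 2048)
  -> after reshape: (4, 237, 16, 128)
Output shape: (4, 16, 237, 128)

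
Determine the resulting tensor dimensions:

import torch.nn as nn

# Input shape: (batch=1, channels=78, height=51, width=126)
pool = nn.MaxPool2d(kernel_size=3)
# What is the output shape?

Input shape: (1, 78, 51, 126)
Output shape: (1, 78, 17, 42)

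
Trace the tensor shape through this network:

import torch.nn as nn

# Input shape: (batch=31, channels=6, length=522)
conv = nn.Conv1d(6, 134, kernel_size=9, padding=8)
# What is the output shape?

Input shape: (31, 6, 522)
Output shape: (31, 134, 530)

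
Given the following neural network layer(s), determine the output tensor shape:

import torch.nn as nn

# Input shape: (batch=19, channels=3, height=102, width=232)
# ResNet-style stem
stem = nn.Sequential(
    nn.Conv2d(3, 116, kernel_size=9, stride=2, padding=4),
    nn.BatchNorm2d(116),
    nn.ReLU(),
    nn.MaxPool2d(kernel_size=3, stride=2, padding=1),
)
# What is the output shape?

Input shape: (19, 3, 102, 232)
  -> after Conv2d 9x9 stride=2: (19, 116, 51, 116)
Output shape: (19, 116, 26, 58)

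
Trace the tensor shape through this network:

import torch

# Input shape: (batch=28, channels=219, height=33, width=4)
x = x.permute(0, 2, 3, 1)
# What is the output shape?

Input shape: (28, 219, 33, 4)
Output shape: (28, 33, 4, 219)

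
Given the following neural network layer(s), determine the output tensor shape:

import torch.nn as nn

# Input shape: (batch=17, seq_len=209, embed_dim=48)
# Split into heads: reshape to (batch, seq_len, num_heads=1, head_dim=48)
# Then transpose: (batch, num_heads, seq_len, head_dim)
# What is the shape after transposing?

Input shape: (17, 209, 48)
  -> after reshape: (17, 209, 1, 48)
Output shape: (17, 1, 209, 48)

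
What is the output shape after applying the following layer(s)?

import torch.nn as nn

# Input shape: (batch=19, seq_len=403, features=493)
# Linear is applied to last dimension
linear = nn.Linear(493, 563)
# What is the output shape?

Input shape: (19, 403, 493)
Output shape: (19, 403, 563)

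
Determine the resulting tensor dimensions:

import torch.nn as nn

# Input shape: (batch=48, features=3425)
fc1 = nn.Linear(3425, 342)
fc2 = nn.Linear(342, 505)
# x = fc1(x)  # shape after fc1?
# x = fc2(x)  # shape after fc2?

Input shape: (48, 3425)
  -> after fc1: (48, 342)
Output shape: (48, 505)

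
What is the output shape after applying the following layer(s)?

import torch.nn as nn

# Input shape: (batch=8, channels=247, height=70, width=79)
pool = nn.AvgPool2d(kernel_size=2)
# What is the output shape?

Input shape: (8, 247, 70, 79)
Output shape: (8, 247, 35, 39)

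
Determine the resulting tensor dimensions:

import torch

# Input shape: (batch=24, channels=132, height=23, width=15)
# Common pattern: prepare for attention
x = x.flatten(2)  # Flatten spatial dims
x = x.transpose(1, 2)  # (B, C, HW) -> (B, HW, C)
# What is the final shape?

Input shape: (24, 132, 23, 15)
  -> after flatten(2): (24, 132, 345)
Output shape: (24, 345, 132)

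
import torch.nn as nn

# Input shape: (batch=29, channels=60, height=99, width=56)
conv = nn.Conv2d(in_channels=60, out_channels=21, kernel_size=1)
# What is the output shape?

Input shape: (29, 60, 99, 56)
Output shape: (29, 21, 99, 56)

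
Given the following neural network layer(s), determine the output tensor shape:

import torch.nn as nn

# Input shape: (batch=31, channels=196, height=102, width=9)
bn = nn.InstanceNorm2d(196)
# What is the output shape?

Input shape: (31, 196, 102, 9)
Output shape: (31, 196, 102, 9)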